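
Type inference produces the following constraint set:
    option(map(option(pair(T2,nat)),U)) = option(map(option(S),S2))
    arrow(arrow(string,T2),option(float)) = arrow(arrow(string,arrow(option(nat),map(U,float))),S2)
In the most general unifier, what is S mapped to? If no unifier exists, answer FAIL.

pair(arrow(option(nat),map(option(float),float)),nat)

Decompose option/1: map(option(pair(T2,nat)),U) = map(option(S),S2).
Decompose map/2: option(pair(T2,nat)) = option(S),  U = S2.
Decompose option/1: pair(T2,nat) = S.
Bind S := pair(T2,nat); no other remaining equation mentions S.
Bind U := S2; substituting into the remaining equation gives: arrow(arrow(string,T2),option(float)) = arrow(arrow(string,arrow(option(nat),map(S2,float))),S2).
Decompose arrow/2: arrow(string,T2) = arrow(string,arrow(option(nat),map(S2,float))),  option(float) = S2.
Decompose arrow/2: string = string,  T2 = arrow(option(nat),map(S2,float)).
Delete trivial equation string = string.
Bind T2 := arrow(option(nat),map(S2,float)); no other remaining equation mentions T2. Substituting into the earlier binding gives S := pair(arrow(option(nat),map(S2,float)),nat).
Bind S2 := option(float). Substituting into the earlier bindings gives S := pair(arrow(option(nat),map(option(float),float)),nat), U := option(float), T2 := arrow(option(nat),map(option(float),float)).
MGU = { S ↦ pair(arrow(option(nat),map(option(float),float)),nat), U ↦ option(float), T2 ↦ arrow(option(nat),map(option(float),float)), S2 ↦ option(float) }, so S ↦ pair(arrow(option(nat),map(option(float),float)),nat).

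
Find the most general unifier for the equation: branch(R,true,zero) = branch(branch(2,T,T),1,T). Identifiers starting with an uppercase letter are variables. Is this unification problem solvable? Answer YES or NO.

NO

Decompose branch/3: R = branch(2,T,T),  true = 1,  zero = T.
Bind R := branch(2,T,T); no other remaining equation mentions R.
Clash: constants true and 1 differ; no unifier exists.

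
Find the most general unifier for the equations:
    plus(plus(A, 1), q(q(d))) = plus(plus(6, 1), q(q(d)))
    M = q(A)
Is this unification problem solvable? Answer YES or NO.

YES

Decompose plus/2: plus(A, 1) = plus(6, 1),  q(q(d)) = q(q(d)).
Decompose plus/2: A = 6,  1 = 1.
Bind A := 6; substituting into the one remaining equation that mentions A gives: M = q(6).
Delete trivial equation 1 = 1.
Delete trivial equation q(q(d)) = q(q(d)).
Bind M := q(6).
No equations remain and no clash or occurs-check failure arose, so a unifier exists.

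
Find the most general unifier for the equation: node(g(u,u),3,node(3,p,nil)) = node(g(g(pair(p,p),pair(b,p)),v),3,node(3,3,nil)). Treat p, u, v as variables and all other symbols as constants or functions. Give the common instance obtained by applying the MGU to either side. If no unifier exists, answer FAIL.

Decompose node/3: g(u,u) = g(g(pair(p,p),pair(b,p)),v),  3 = 3,  node(3,p,nil) = node(3,3,nil).
Decompose g/2: u = g(pair(p,p),pair(b,p)),  u = v.
Bind u := g(pair(p,p),pair(b,p)); substituting into the one remaining equation that mentions u gives: g(pair(p,p),pair(b,p)) = v.
Bind v := g(pair(p,p),pair(b,p)); no other remaining equation mentions v.
Delete trivial equation 3 = 3.
Decompose node/3: 3 = 3,  p = 3,  nil = nil.
Delete trivial equation 3 = 3.
Bind p := 3; no other remaining equation mentions p. Substituting into the earlier bindings gives u := g(pair(3,3),pair(b,3)), v := g(pair(3,3),pair(b,3)).
Delete trivial equation nil = nil.
Applying the MGU to either side gives node(g(g(pair(3,3),pair(b,3)),g(pair(3,3),pair(b,3))),3,node(3,3,nil)).

node(g(g(pair(3,3),pair(b,3)),g(pair(3,3),pair(b,3))),3,node(3,3,nil))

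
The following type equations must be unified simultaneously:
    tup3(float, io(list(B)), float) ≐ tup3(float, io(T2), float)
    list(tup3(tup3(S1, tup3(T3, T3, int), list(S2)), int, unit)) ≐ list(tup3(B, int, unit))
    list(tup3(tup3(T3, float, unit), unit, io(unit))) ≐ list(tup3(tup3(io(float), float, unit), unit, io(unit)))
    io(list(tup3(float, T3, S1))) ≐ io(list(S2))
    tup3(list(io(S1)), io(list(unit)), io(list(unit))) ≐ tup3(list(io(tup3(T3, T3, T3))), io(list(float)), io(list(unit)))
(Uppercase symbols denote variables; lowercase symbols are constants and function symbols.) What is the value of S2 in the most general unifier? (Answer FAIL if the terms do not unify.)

Decompose tup3/3: float ≐ float,  io(list(B)) ≐ io(T2),  float ≐ float.
Delete trivial equation float ≐ float.
Decompose io/1: list(B) ≐ T2.
Bind T2 := list(B); no other remaining equation mentions T2.
Delete trivial equation float ≐ float.
Decompose list/1: tup3(tup3(S1, tup3(T3, T3, int), list(S2)), int, unit) ≐ tup3(B, int, unit).
Decompose tup3/3: tup3(S1, tup3(T3, T3, int), list(S2)) ≐ B,  int ≐ int,  unit ≐ unit.
Bind B := tup3(S1, tup3(T3, T3, int), list(S2)); no other remaining equation mentions B. Substituting into the earlier binding gives T2 := list(tup3(S1, tup3(T3, T3, int), list(S2))).
Delete trivial equation int ≐ int.
Delete trivial equation unit ≐ unit.
Decompose list/1: tup3(tup3(T3, float, unit), unit, io(unit)) ≐ tup3(tup3(io(float), float, unit), unit, io(unit)).
Decompose tup3/3: tup3(T3, float, unit) ≐ tup3(io(float), float, unit),  unit ≐ unit,  io(unit) ≐ io(unit).
Decompose tup3/3: T3 ≐ io(float),  float ≐ float,  unit ≐ unit.
Bind T3 := io(float); substituting into the 2 remaining equations that mention T3 gives: io(list(tup3(float, io(float), S1))) ≐ io(list(S2)),  tup3(list(io(S1)), io(list(unit)), io(list(unit))) ≐ tup3(list(io(tup3(io(float), io(float), io(float)))), io(list(float)), io(list(unit))). Substituting into the earlier bindings gives T2 := list(tup3(S1, tup3(io(float), io(float), int), list(S2))), B := tup3(S1, tup3(io(float), io(float), int), list(S2)).
Delete trivial equation float ≐ float.
Delete trivial equation unit ≐ unit.
Delete trivial equation unit ≐ unit.
Delete trivial equation io(unit) ≐ io(unit).
Decompose io/1: list(tup3(float, io(float), S1)) ≐ list(S2).
Decompose list/1: tup3(float, io(float), S1) ≐ S2.
Bind S2 := tup3(float, io(float), S1); no other remaining equation mentions S2. Substituting into the earlier bindings gives T2 := list(tup3(S1, tup3(io(float), io(float), int), list(tup3(float, io(float), S1)))), B := tup3(S1, tup3(io(float), io(float), int), list(tup3(float, io(float), S1))).
Decompose tup3/3: list(io(S1)) ≐ list(io(tup3(io(float), io(float), io(float)))),  io(list(unit)) ≐ io(list(float)),  io(list(unit)) ≐ io(list(unit)).
Decompose list/1: io(S1) ≐ io(tup3(io(float), io(float), io(float))).
Decompose io/1: S1 ≐ tup3(io(float), io(float), io(float)).
Bind S1 := tup3(io(float), io(float), io(float)); no other remaining equation mentions S1. Substituting into the earlier bindings gives T2 := list(tup3(tup3(io(float), io(float), io(float)), tup3(io(float), io(float), int), list(tup3(float, io(float), tup3(io(float), io(float), io(float)))))), B := tup3(tup3(io(float), io(float), io(float)), tup3(io(float), io(float), int), list(tup3(float, io(float), tup3(io(float), io(float), io(float))))), S2 := tup3(float, io(float), tup3(io(float), io(float), io(float))).
Decompose io/1: list(unit) ≐ list(float).
Decompose list/1: unit ≐ float.
Clash: constants unit and float differ; no unifier exists.

FAIL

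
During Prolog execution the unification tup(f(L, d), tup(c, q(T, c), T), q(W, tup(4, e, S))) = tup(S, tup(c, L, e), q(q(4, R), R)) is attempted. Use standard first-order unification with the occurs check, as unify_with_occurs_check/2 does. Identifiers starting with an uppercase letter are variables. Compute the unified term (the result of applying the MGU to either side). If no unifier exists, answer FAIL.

tup(f(q(e, c), d), tup(c, q(e, c), e), q(q(4, tup(4, e, f(q(e, c), d))), tup(4, e, f(q(e, c), d))))

Decompose tup/3: f(L, d) = S,  tup(c, q(T, c), T) = tup(c, L, e),  q(W, tup(4, e, S)) = q(q(4, R), R).
Bind S := f(L, d); substituting into the one remaining equation that mentions S gives: q(W, tup(4, e, f(L, d))) = q(q(4, R), R).
Decompose tup/3: c = c,  q(T, c) = L,  T = e.
Delete trivial equation c = c.
Bind L := q(T, c); substituting into the one remaining equation that mentions L gives: q(W, tup(4, e, f(q(T, c), d))) = q(q(4, R), R). Substituting into the earlier binding gives S := f(q(T, c), d).
Bind T := e; substituting into the remaining equation gives: q(W, tup(4, e, f(q(e, c), d))) = q(q(4, R), R). Substituting into the earlier bindings gives S := f(q(e, c), d), L := q(e, c).
Decompose q/2: W = q(4, R),  tup(4, e, f(q(e, c), d)) = R.
Bind W := q(4, R); no other remaining equation mentions W.
Bind R := tup(4, e, f(q(e, c), d)). Substituting into the earlier binding gives W := q(4, tup(4, e, f(q(e, c), d))).
Applying the MGU to either side gives tup(f(q(e, c), d), tup(c, q(e, c), e), q(q(4, tup(4, e, f(q(e, c), d))), tup(4, e, f(q(e, c), d)))).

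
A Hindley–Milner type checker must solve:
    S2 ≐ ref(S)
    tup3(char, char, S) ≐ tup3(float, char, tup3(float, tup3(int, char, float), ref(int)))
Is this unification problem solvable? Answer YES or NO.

Bind S2 := ref(S); no other remaining equation mentions S2.
Decompose tup3/3: char ≐ float,  char ≐ char,  S ≐ tup3(float, tup3(int, char, float), ref(int)).
Clash: constants char and float differ; no unifier exists.

NO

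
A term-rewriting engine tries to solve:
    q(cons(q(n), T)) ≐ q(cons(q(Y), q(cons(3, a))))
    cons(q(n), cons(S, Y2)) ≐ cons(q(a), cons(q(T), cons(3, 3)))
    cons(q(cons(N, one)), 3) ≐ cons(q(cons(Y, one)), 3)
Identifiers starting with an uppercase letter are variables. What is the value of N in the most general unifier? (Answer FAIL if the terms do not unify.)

FAIL

Decompose q/1: cons(q(n), T) ≐ cons(q(Y), q(cons(3, a))).
Decompose cons/2: q(n) ≐ q(Y),  T ≐ q(cons(3, a)).
Decompose q/1: n ≐ Y.
Bind Y := n; substituting into the one remaining equation that mentions Y gives: cons(q(cons(N, one)), 3) ≐ cons(q(cons(n, one)), 3).
Bind T := q(cons(3, a)); substituting into the one remaining equation that mentions T gives: cons(q(n), cons(S, Y2)) ≐ cons(q(a), cons(q(q(cons(3, a))), cons(3, 3))).
Decompose cons/2: q(n) ≐ q(a),  cons(S, Y2) ≐ cons(q(q(cons(3, a))), cons(3, 3)).
Decompose q/1: n ≐ a.
Clash: constants n and a differ; no unifier exists.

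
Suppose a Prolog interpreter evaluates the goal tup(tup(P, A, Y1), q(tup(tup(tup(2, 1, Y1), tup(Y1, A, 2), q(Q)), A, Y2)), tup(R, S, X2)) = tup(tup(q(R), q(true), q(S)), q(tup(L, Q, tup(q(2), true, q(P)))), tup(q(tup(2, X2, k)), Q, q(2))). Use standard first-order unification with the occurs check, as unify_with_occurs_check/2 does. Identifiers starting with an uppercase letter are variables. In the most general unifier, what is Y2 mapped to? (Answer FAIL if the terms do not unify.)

tup(q(2), true, q(q(q(tup(2, q(2), k)))))

Decompose tup/3: tup(P, A, Y1) = tup(q(R), q(true), q(S)),  q(tup(tup(tup(2, 1, Y1), tup(Y1, A, 2), q(Q)), A, Y2)) = q(tup(L, Q, tup(q(2), true, q(P)))),  tup(R, S, X2) = tup(q(tup(2, X2, k)), Q, q(2)).
Decompose tup/3: P = q(R),  A = q(true),  Y1 = q(S).
Bind P := q(R); substituting into the one remaining equation that mentions P gives: q(tup(tup(tup(2, 1, Y1), tup(Y1, A, 2), q(Q)), A, Y2)) = q(tup(L, Q, tup(q(2), true, q(q(R))))).
Bind A := q(true); substituting into the one remaining equation that mentions A gives: q(tup(tup(tup(2, 1, Y1), tup(Y1, q(true), 2), q(Q)), q(true), Y2)) = q(tup(L, Q, tup(q(2), true, q(q(R))))).
Bind Y1 := q(S); substituting into the one remaining equation that mentions Y1 gives: q(tup(tup(tup(2, 1, q(S)), tup(q(S), q(true), 2), q(Q)), q(true), Y2)) = q(tup(L, Q, tup(q(2), true, q(q(R))))).
Decompose q/1: tup(tup(tup(2, 1, q(S)), tup(q(S), q(true), 2), q(Q)), q(true), Y2) = tup(L, Q, tup(q(2), true, q(q(R)))).
Decompose tup/3: tup(tup(2, 1, q(S)), tup(q(S), q(true), 2), q(Q)) = L,  q(true) = Q,  Y2 = tup(q(2), true, q(q(R))).
Bind L := tup(tup(2, 1, q(S)), tup(q(S), q(true), 2), q(Q)); no other remaining equation mentions L.
Bind Q := q(true); substituting into the one remaining equation that mentions Q gives: tup(R, S, X2) = tup(q(tup(2, X2, k)), q(true), q(2)). Substituting into the earlier binding gives L := tup(tup(2, 1, q(S)), tup(q(S), q(true), 2), q(q(true))).
Bind Y2 := tup(q(2), true, q(q(R))); no other remaining equation mentions Y2.
Decompose tup/3: R = q(tup(2, X2, k)),  S = q(true),  X2 = q(2).
Bind R := q(tup(2, X2, k)); no other remaining equation mentions R. Substituting into the earlier bindings gives P := q(q(tup(2, X2, k))), Y2 := tup(q(2), true, q(q(q(tup(2, X2, k))))).
Bind S := q(true); no other remaining equation mentions S. Substituting into the earlier bindings gives Y1 := q(q(true)), L := tup(tup(2, 1, q(q(true))), tup(q(q(true)), q(true), 2), q(q(true))).
Bind X2 := q(2). Substituting into the earlier bindings gives P := q(q(tup(2, q(2), k))), Y2 := tup(q(2), true, q(q(q(tup(2, q(2), k))))), R := q(tup(2, q(2), k)).
MGU = { P ↦ q(q(tup(2, q(2), k))), A ↦ q(true), Y1 ↦ q(q(true)), L ↦ tup(tup(2, 1, q(q(true))), tup(q(q(true)), q(true), 2), q(q(true))), Q ↦ q(true), Y2 ↦ tup(q(2), true, q(q(q(tup(2, q(2), k))))), R ↦ q(tup(2, q(2), k)), S ↦ q(true), X2 ↦ q(2) }, so Y2 ↦ tup(q(2), true, q(q(q(tup(2, q(2), k))))).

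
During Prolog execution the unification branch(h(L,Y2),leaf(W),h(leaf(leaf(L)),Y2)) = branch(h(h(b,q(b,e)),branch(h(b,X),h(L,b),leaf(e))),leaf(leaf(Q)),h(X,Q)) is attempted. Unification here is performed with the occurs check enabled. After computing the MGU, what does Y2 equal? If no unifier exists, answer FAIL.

branch(h(b,leaf(leaf(h(b,q(b,e))))),h(h(b,q(b,e)),b),leaf(e))

Decompose branch/3: h(L,Y2) = h(h(b,q(b,e)),branch(h(b,X),h(L,b),leaf(e))),  leaf(W) = leaf(leaf(Q)),  h(leaf(leaf(L)),Y2) = h(X,Q).
Decompose h/2: L = h(b,q(b,e)),  Y2 = branch(h(b,X),h(L,b),leaf(e)).
Bind L := h(b,q(b,e)); substituting into the 2 remaining equations that mention L gives: Y2 = branch(h(b,X),h(h(b,q(b,e)),b),leaf(e)),  h(leaf(leaf(h(b,q(b,e)))),Y2) = h(X,Q).
Bind Y2 := branch(h(b,X),h(h(b,q(b,e)),b),leaf(e)); substituting into the one remaining equation that mentions Y2 gives: h(leaf(leaf(h(b,q(b,e)))),branch(h(b,X),h(h(b,q(b,e)),b),leaf(e))) = h(X,Q).
Decompose leaf/1: W = leaf(Q).
Bind W := leaf(Q); no other remaining equation mentions W.
Decompose h/2: leaf(leaf(h(b,q(b,e)))) = X,  branch(h(b,X),h(h(b,q(b,e)),b),leaf(e)) = Q.
Bind X := leaf(leaf(h(b,q(b,e)))); substituting into the remaining equation gives: branch(h(b,leaf(leaf(h(b,q(b,e))))),h(h(b,q(b,e)),b),leaf(e)) = Q. Substituting into the earlier binding gives Y2 := branch(h(b,leaf(leaf(h(b,q(b,e))))),h(h(b,q(b,e)),b),leaf(e)).
Bind Q := branch(h(b,leaf(leaf(h(b,q(b,e))))),h(h(b,q(b,e)),b),leaf(e)). Substituting into the earlier binding gives W := leaf(branch(h(b,leaf(leaf(h(b,q(b,e))))),h(h(b,q(b,e)),b),leaf(e))).
MGU = { L -> h(b,q(b,e)), Y2 -> branch(h(b,leaf(leaf(h(b,q(b,e))))),h(h(b,q(b,e)),b),leaf(e)), W -> leaf(branch(h(b,leaf(leaf(h(b,q(b,e))))),h(h(b,q(b,e)),b),leaf(e))), X -> leaf(leaf(h(b,q(b,e)))), Q -> branch(h(b,leaf(leaf(h(b,q(b,e))))),h(h(b,q(b,e)),b),leaf(e)) }, so Y2 -> branch(h(b,leaf(leaf(h(b,q(b,e))))),h(h(b,q(b,e)),b),leaf(e)).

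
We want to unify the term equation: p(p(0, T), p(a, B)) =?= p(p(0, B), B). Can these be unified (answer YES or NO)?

Decompose p/2: p(0, T) =?= p(0, B),  p(a, B) =?= B.
Decompose p/2: 0 =?= 0,  T =?= B.
Delete trivial equation 0 =?= 0.
Bind T := B; no other remaining equation mentions T.
Occurs check fails: B occurs in p(a, B); the equation B =?= p(a, B) has no finite solution.

NO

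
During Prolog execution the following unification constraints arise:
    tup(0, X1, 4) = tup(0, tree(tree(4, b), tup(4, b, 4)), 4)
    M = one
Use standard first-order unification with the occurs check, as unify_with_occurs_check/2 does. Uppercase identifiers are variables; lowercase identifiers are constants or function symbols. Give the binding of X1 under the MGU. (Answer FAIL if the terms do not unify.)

Decompose tup/3: 0 = 0,  X1 = tree(tree(4, b), tup(4, b, 4)),  4 = 4.
Delete trivial equation 0 = 0.
Bind X1 := tree(tree(4, b), tup(4, b, 4)); no other remaining equation mentions X1.
Delete trivial equation 4 = 4.
Bind M := one.
MGU = { X1 ↦ tree(tree(4, b), tup(4, b, 4)), M ↦ one }, so X1 ↦ tree(tree(4, b), tup(4, b, 4)).

tree(tree(4, b), tup(4, b, 4))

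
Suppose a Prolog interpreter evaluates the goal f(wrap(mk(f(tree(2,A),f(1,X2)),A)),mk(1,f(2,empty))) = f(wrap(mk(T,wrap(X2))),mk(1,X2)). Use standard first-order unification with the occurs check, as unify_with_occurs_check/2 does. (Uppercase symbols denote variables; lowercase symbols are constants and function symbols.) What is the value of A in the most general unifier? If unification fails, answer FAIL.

Decompose f/2: wrap(mk(f(tree(2,A),f(1,X2)),A)) = wrap(mk(T,wrap(X2))),  mk(1,f(2,empty)) = mk(1,X2).
Decompose wrap/1: mk(f(tree(2,A),f(1,X2)),A) = mk(T,wrap(X2)).
Decompose mk/2: f(tree(2,A),f(1,X2)) = T,  A = wrap(X2).
Bind T := f(tree(2,A),f(1,X2)); no other remaining equation mentions T.
Bind A := wrap(X2); no other remaining equation mentions A. Substituting into the earlier binding gives T := f(tree(2,wrap(X2)),f(1,X2)).
Decompose mk/2: 1 = 1,  f(2,empty) = X2.
Delete trivial equation 1 = 1.
Bind X2 := f(2,empty). Substituting into the earlier bindings gives T := f(tree(2,wrap(f(2,empty))),f(1,f(2,empty))), A := wrap(f(2,empty)).
MGU = { T -> f(tree(2,wrap(f(2,empty))),f(1,f(2,empty))), A -> wrap(f(2,empty)), X2 -> f(2,empty) }, so A -> wrap(f(2,empty)).

wrap(f(2,empty))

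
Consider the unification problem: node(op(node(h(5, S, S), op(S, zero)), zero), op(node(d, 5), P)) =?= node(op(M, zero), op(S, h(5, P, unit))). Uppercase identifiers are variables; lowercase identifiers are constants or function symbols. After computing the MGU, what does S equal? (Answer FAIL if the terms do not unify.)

FAIL

Decompose node/2: op(node(h(5, S, S), op(S, zero)), zero) =?= op(M, zero),  op(node(d, 5), P) =?= op(S, h(5, P, unit)).
Decompose op/2: node(h(5, S, S), op(S, zero)) =?= M,  zero =?= zero.
Bind M := node(h(5, S, S), op(S, zero)); no other remaining equation mentions M.
Delete trivial equation zero =?= zero.
Decompose op/2: node(d, 5) =?= S,  P =?= h(5, P, unit).
Bind S := node(d, 5); no other remaining equation mentions S. Substituting into the earlier binding gives M := node(h(5, node(d, 5), node(d, 5)), op(node(d, 5), zero)).
Occurs check fails: P occurs in h(5, P, unit); the equation P =?= h(5, P, unit) has no finite solution.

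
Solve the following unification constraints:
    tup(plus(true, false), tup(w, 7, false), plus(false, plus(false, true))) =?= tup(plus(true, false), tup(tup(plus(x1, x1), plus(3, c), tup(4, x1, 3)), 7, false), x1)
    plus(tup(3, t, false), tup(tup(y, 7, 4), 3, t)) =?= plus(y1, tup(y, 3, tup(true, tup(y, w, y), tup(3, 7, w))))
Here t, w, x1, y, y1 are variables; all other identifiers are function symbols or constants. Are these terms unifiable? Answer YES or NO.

NO

Decompose tup/3: plus(true, false) =?= plus(true, false),  tup(w, 7, false) =?= tup(tup(plus(x1, x1), plus(3, c), tup(4, x1, 3)), 7, false),  plus(false, plus(false, true)) =?= x1.
Delete trivial equation plus(true, false) =?= plus(true, false).
Decompose tup/3: w =?= tup(plus(x1, x1), plus(3, c), tup(4, x1, 3)),  7 =?= 7,  false =?= false.
Bind w := tup(plus(x1, x1), plus(3, c), tup(4, x1, 3)); substituting into the one remaining equation that mentions w gives: plus(tup(3, t, false), tup(tup(y, 7, 4), 3, t)) =?= plus(y1, tup(y, 3, tup(true, tup(y, tup(plus(x1, x1), plus(3, c), tup(4, x1, 3)), y), tup(3, 7, tup(plus(x1, x1), plus(3, c), tup(4, x1, 3)))))).
Delete trivial equation 7 =?= 7.
Delete trivial equation false =?= false.
Bind x1 := plus(false, plus(false, true)); substituting into the remaining equation gives: plus(tup(3, t, false), tup(tup(y, 7, 4), 3, t)) =?= plus(y1, tup(y, 3, tup(true, tup(y, tup(plus(plus(false, plus(false, true)), plus(false, plus(false, true))), plus(3, c), tup(4, plus(false, plus(false, true)), 3)), y), tup(3, 7, tup(plus(plus(false, plus(false, true)), plus(false, plus(false, true))), plus(3, c), tup(4, plus(false, plus(false, true)), 3)))))). Substituting into the earlier binding gives w := tup(plus(plus(false, plus(false, true)), plus(false, plus(false, true))), plus(3, c), tup(4, plus(false, plus(false, true)), 3)).
Decompose plus/2: tup(3, t, false) =?= y1,  tup(tup(y, 7, 4), 3, t) =?= tup(y, 3, tup(true, tup(y, tup(plus(plus(false, plus(false, true)), plus(false, plus(false, true))), plus(3, c), tup(4, plus(false, plus(false, true)), 3)), y), tup(3, 7, tup(plus(plus(false, plus(false, true)), plus(false, plus(false, true))), plus(3, c), tup(4, plus(false, plus(false, true)), 3))))).
Bind y1 := tup(3, t, false); no other remaining equation mentions y1.
Decompose tup/3: tup(y, 7, 4) =?= y,  3 =?= 3,  t =?= tup(true, tup(y, tup(plus(plus(false, plus(false, true)), plus(false, plus(false, true))), plus(3, c), tup(4, plus(false, plus(false, true)), 3)), y), tup(3, 7, tup(plus(plus(false, plus(false, true)), plus(false, plus(false, true))), plus(3, c), tup(4, plus(false, plus(false, true)), 3)))).
Occurs check fails: y occurs in tup(y, 7, 4); the equation y =?= tup(y, 7, 4) has no finite solution.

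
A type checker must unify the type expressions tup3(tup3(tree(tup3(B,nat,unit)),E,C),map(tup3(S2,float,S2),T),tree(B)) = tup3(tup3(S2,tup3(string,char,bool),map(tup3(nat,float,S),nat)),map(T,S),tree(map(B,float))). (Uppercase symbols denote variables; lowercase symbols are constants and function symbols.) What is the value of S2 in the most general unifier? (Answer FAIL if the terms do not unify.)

Decompose tup3/3: tup3(tree(tup3(B,nat,unit)),E,C) = tup3(S2,tup3(string,char,bool),map(tup3(nat,float,S),nat)),  map(tup3(S2,float,S2),T) = map(T,S),  tree(B) = tree(map(B,float)).
Decompose tup3/3: tree(tup3(B,nat,unit)) = S2,  E = tup3(string,char,bool),  C = map(tup3(nat,float,S),nat).
Bind S2 := tree(tup3(B,nat,unit)); substituting into the one remaining equation that mentions S2 gives: map(tup3(tree(tup3(B,nat,unit)),float,tree(tup3(B,nat,unit))),T) = map(T,S).
Bind E := tup3(string,char,bool); no other remaining equation mentions E.
Bind C := map(tup3(nat,float,S),nat); no other remaining equation mentions C.
Decompose map/2: tup3(tree(tup3(B,nat,unit)),float,tree(tup3(B,nat,unit))) = T,  T = S.
Bind T := tup3(tree(tup3(B,nat,unit)),float,tree(tup3(B,nat,unit))); substituting into the one remaining equation that mentions T gives: tup3(tree(tup3(B,nat,unit)),float,tree(tup3(B,nat,unit))) = S.
Bind S := tup3(tree(tup3(B,nat,unit)),float,tree(tup3(B,nat,unit))); no other remaining equation mentions S. Substituting into the earlier binding gives C := map(tup3(nat,float,tup3(tree(tup3(B,nat,unit)),float,tree(tup3(B,nat,unit)))),nat).
Decompose tree/1: B = map(B,float).
Occurs check fails: B occurs in map(B,float); the equation B = map(B,float) has no finite solution.

FAIL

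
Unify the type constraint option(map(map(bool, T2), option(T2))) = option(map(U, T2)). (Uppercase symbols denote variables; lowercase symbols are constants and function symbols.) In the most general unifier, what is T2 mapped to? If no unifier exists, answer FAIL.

FAIL

Decompose option/1: map(map(bool, T2), option(T2)) = map(U, T2).
Decompose map/2: map(bool, T2) = U,  option(T2) = T2.
Bind U := map(bool, T2); no other remaining equation mentions U.
Occurs check fails: T2 occurs in option(T2); the equation T2 = option(T2) has no finite solution.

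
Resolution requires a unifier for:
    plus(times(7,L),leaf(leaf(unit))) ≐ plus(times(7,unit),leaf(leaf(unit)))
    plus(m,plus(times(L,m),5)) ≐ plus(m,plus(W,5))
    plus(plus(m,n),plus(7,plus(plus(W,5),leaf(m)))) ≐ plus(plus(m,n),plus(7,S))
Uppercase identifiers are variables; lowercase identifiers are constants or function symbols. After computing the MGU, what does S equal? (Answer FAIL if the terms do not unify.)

plus(plus(times(unit,m),5),leaf(m))

Decompose plus/2: times(7,L) ≐ times(7,unit),  leaf(leaf(unit)) ≐ leaf(leaf(unit)).
Decompose times/2: 7 ≐ 7,  L ≐ unit.
Delete trivial equation 7 ≐ 7.
Bind L := unit; substituting into the one remaining equation that mentions L gives: plus(m,plus(times(unit,m),5)) ≐ plus(m,plus(W,5)).
Delete trivial equation leaf(leaf(unit)) ≐ leaf(leaf(unit)).
Decompose plus/2: m ≐ m,  plus(times(unit,m),5) ≐ plus(W,5).
Delete trivial equation m ≐ m.
Decompose plus/2: times(unit,m) ≐ W,  5 ≐ 5.
Bind W := times(unit,m); substituting into the one remaining equation that mentions W gives: plus(plus(m,n),plus(7,plus(plus(times(unit,m),5),leaf(m)))) ≐ plus(plus(m,n),plus(7,S)).
Delete trivial equation 5 ≐ 5.
Decompose plus/2: plus(m,n) ≐ plus(m,n),  plus(7,plus(plus(times(unit,m),5),leaf(m))) ≐ plus(7,S).
Delete trivial equation plus(m,n) ≐ plus(m,n).
Decompose plus/2: 7 ≐ 7,  plus(plus(times(unit,m),5),leaf(m)) ≐ S.
Delete trivial equation 7 ≐ 7.
Bind S := plus(plus(times(unit,m),5),leaf(m)).
MGU = { L := unit, W := times(unit,m), S := plus(plus(times(unit,m),5),leaf(m)) }, so S := plus(plus(times(unit,m),5),leaf(m)).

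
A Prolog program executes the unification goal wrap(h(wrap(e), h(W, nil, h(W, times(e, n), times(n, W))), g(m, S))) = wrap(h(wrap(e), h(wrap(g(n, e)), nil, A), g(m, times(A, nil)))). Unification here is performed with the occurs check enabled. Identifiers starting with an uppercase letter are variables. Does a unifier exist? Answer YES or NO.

Decompose wrap/1: h(wrap(e), h(W, nil, h(W, times(e, n), times(n, W))), g(m, S)) = h(wrap(e), h(wrap(g(n, e)), nil, A), g(m, times(A, nil))).
Decompose h/3: wrap(e) = wrap(e),  h(W, nil, h(W, times(e, n), times(n, W))) = h(wrap(g(n, e)), nil, A),  g(m, S) = g(m, times(A, nil)).
Delete trivial equation wrap(e) = wrap(e).
Decompose h/3: W = wrap(g(n, e)),  nil = nil,  h(W, times(e, n), times(n, W)) = A.
Bind W := wrap(g(n, e)); substituting into the one remaining equation that mentions W gives: h(wrap(g(n, e)), times(e, n), times(n, wrap(g(n, e)))) = A.
Delete trivial equation nil = nil.
Bind A := h(wrap(g(n, e)), times(e, n), times(n, wrap(g(n, e)))); substituting into the remaining equation gives: g(m, S) = g(m, times(h(wrap(g(n, e)), times(e, n), times(n, wrap(g(n, e)))), nil)).
Decompose g/2: m = m,  S = times(h(wrap(g(n, e)), times(e, n), times(n, wrap(g(n, e)))), nil).
Delete trivial equation m = m.
Bind S := times(h(wrap(g(n, e)), times(e, n), times(n, wrap(g(n, e)))), nil).
No equations remain and no clash or occurs-check failure arose, so a unifier exists.

YES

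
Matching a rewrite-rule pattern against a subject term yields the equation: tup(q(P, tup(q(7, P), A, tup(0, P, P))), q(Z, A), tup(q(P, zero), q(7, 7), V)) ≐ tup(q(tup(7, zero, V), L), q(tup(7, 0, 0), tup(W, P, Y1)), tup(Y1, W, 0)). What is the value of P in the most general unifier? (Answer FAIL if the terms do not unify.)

tup(7, zero, 0)

Decompose tup/3: q(P, tup(q(7, P), A, tup(0, P, P))) ≐ q(tup(7, zero, V), L),  q(Z, A) ≐ q(tup(7, 0, 0), tup(W, P, Y1)),  tup(q(P, zero), q(7, 7), V) ≐ tup(Y1, W, 0).
Decompose q/2: P ≐ tup(7, zero, V),  tup(q(7, P), A, tup(0, P, P)) ≐ L.
Bind P := tup(7, zero, V); substituting into the remaining equations gives: tup(q(7, tup(7, zero, V)), A, tup(0, tup(7, zero, V), tup(7, zero, V))) ≐ L,  q(Z, A) ≐ q(tup(7, 0, 0), tup(W, tup(7, zero, V), Y1)),  tup(q(tup(7, zero, V), zero), q(7, 7), V) ≐ tup(Y1, W, 0).
Bind L := tup(q(7, tup(7, zero, V)), A, tup(0, tup(7, zero, V), tup(7, zero, V))); no other remaining equation mentions L.
Decompose q/2: Z ≐ tup(7, 0, 0),  A ≐ tup(W, tup(7, zero, V), Y1).
Bind Z := tup(7, 0, 0); no other remaining equation mentions Z.
Bind A := tup(W, tup(7, zero, V), Y1); no other remaining equation mentions A. Substituting into the earlier binding gives L := tup(q(7, tup(7, zero, V)), tup(W, tup(7, zero, V), Y1), tup(0, tup(7, zero, V), tup(7, zero, V))).
Decompose tup/3: q(tup(7, zero, V), zero) ≐ Y1,  q(7, 7) ≐ W,  V ≐ 0.
Bind Y1 := q(tup(7, zero, V), zero); no other remaining equation mentions Y1. Substituting into the earlier bindings gives L := tup(q(7, tup(7, zero, V)), tup(W, tup(7, zero, V), q(tup(7, zero, V), zero)), tup(0, tup(7, zero, V), tup(7, zero, V))), A := tup(W, tup(7, zero, V), q(tup(7, zero, V), zero)).
Bind W := q(7, 7); no other remaining equation mentions W. Substituting into the earlier bindings gives L := tup(q(7, tup(7, zero, V)), tup(q(7, 7), tup(7, zero, V), q(tup(7, zero, V), zero)), tup(0, tup(7, zero, V), tup(7, zero, V))), A := tup(q(7, 7), tup(7, zero, V), q(tup(7, zero, V), zero)).
Bind V := 0. Substituting into the earlier bindings gives P := tup(7, zero, 0), L := tup(q(7, tup(7, zero, 0)), tup(q(7, 7), tup(7, zero, 0), q(tup(7, zero, 0), zero)), tup(0, tup(7, zero, 0), tup(7, zero, 0))), A := tup(q(7, 7), tup(7, zero, 0), q(tup(7, zero, 0), zero)), Y1 := q(tup(7, zero, 0), zero).
MGU = { P -> tup(7, zero, 0), L -> tup(q(7, tup(7, zero, 0)), tup(q(7, 7), tup(7, zero, 0), q(tup(7, zero, 0), zero)), tup(0, tup(7, zero, 0), tup(7, zero, 0))), Z -> tup(7, 0, 0), A -> tup(q(7, 7), tup(7, zero, 0), q(tup(7, zero, 0), zero)), Y1 -> q(tup(7, zero, 0), zero), W -> q(7, 7), V -> 0 }, so P -> tup(7, zero, 0).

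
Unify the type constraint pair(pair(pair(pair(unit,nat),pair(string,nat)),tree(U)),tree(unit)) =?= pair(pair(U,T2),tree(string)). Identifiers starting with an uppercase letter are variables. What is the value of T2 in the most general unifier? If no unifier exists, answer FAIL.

FAIL

Decompose pair/2: pair(pair(pair(unit,nat),pair(string,nat)),tree(U)) =?= pair(U,T2),  tree(unit) =?= tree(string).
Decompose pair/2: pair(pair(unit,nat),pair(string,nat)) =?= U,  tree(U) =?= T2.
Bind U := pair(pair(unit,nat),pair(string,nat)); substituting into the one remaining equation that mentions U gives: tree(pair(pair(unit,nat),pair(string,nat))) =?= T2.
Bind T2 := tree(pair(pair(unit,nat),pair(string,nat))); no other remaining equation mentions T2.
Decompose tree/1: unit =?= string.
Clash: constants unit and string differ; no unifier exists.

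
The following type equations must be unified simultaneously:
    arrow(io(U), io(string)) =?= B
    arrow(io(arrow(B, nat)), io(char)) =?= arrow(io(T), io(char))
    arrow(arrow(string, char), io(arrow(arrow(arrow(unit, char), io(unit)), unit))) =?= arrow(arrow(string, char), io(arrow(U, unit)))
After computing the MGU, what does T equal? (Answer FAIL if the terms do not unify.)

arrow(arrow(io(arrow(arrow(unit, char), io(unit))), io(string)), nat)

Bind B := arrow(io(U), io(string)); substituting into the one remaining equation that mentions B gives: arrow(io(arrow(arrow(io(U), io(string)), nat)), io(char)) =?= arrow(io(T), io(char)).
Decompose arrow/2: io(arrow(arrow(io(U), io(string)), nat)) =?= io(T),  io(char) =?= io(char).
Decompose io/1: arrow(arrow(io(U), io(string)), nat) =?= T.
Bind T := arrow(arrow(io(U), io(string)), nat); no other remaining equation mentions T.
Delete trivial equation io(char) =?= io(char).
Decompose arrow/2: arrow(string, char) =?= arrow(string, char),  io(arrow(arrow(arrow(unit, char), io(unit)), unit)) =?= io(arrow(U, unit)).
Delete trivial equation arrow(string, char) =?= arrow(string, char).
Decompose io/1: arrow(arrow(arrow(unit, char), io(unit)), unit) =?= arrow(U, unit).
Decompose arrow/2: arrow(arrow(unit, char), io(unit)) =?= U,  unit =?= unit.
Bind U := arrow(arrow(unit, char), io(unit)); no other remaining equation mentions U. Substituting into the earlier bindings gives B := arrow(io(arrow(arrow(unit, char), io(unit))), io(string)), T := arrow(arrow(io(arrow(arrow(unit, char), io(unit))), io(string)), nat).
Delete trivial equation unit =?= unit.
MGU = { B -> arrow(io(arrow(arrow(unit, char), io(unit))), io(string)), T -> arrow(arrow(io(arrow(arrow(unit, char), io(unit))), io(string)), nat), U -> arrow(arrow(unit, char), io(unit)) }, so T -> arrow(arrow(io(arrow(arrow(unit, char), io(unit))), io(string)), nat).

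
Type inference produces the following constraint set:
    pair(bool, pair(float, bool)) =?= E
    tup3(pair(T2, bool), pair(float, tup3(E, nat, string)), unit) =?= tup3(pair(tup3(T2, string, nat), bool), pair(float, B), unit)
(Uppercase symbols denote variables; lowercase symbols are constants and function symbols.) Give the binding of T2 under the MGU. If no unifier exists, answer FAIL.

Bind E := pair(bool, pair(float, bool)); substituting into the remaining equation gives: tup3(pair(T2, bool), pair(float, tup3(pair(bool, pair(float, bool)), nat, string)), unit) =?= tup3(pair(tup3(T2, string, nat), bool), pair(float, B), unit).
Decompose tup3/3: pair(T2, bool) =?= pair(tup3(T2, string, nat), bool),  pair(float, tup3(pair(bool, pair(float, bool)), nat, string)) =?= pair(float, B),  unit =?= unit.
Decompose pair/2: T2 =?= tup3(T2, string, nat),  bool =?= bool.
Occurs check fails: T2 occurs in tup3(T2, string, nat); the equation T2 =?= tup3(T2, string, nat) has no finite solution.

FAIL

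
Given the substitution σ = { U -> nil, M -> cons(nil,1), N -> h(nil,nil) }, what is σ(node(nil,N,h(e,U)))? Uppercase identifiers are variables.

node(nil,h(nil,nil),h(e,nil))

Replace each occurrence of U with nil.
Replace each occurrence of N with h(nil,nil).
Result: node(nil,h(nil,nil),h(e,nil)).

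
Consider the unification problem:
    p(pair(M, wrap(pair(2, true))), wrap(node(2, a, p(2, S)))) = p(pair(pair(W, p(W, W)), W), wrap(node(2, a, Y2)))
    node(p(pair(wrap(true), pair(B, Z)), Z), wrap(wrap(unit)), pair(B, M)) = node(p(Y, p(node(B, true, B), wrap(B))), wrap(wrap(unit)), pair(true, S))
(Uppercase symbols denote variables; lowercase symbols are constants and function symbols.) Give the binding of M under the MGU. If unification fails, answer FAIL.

Decompose p/2: pair(M, wrap(pair(2, true))) = pair(pair(W, p(W, W)), W),  wrap(node(2, a, p(2, S))) = wrap(node(2, a, Y2)).
Decompose pair/2: M = pair(W, p(W, W)),  wrap(pair(2, true)) = W.
Bind M := pair(W, p(W, W)); substituting into the one remaining equation that mentions M gives: node(p(pair(wrap(true), pair(B, Z)), Z), wrap(wrap(unit)), pair(B, pair(W, p(W, W)))) = node(p(Y, p(node(B, true, B), wrap(B))), wrap(wrap(unit)), pair(true, S)).
Bind W := wrap(pair(2, true)); substituting into the one remaining equation that mentions W gives: node(p(pair(wrap(true), pair(B, Z)), Z), wrap(wrap(unit)), pair(B, pair(wrap(pair(2, true)), p(wrap(pair(2, true)), wrap(pair(2, true)))))) = node(p(Y, p(node(B, true, B), wrap(B))), wrap(wrap(unit)), pair(true, S)). Substituting into the earlier binding gives M := pair(wrap(pair(2, true)), p(wrap(pair(2, true)), wrap(pair(2, true)))).
Decompose wrap/1: node(2, a, p(2, S)) = node(2, a, Y2).
Decompose node/3: 2 = 2,  a = a,  p(2, S) = Y2.
Delete trivial equation 2 = 2.
Delete trivial equation a = a.
Bind Y2 := p(2, S); no other remaining equation mentions Y2.
Decompose node/3: p(pair(wrap(true), pair(B, Z)), Z) = p(Y, p(node(B, true, B), wrap(B))),  wrap(wrap(unit)) = wrap(wrap(unit)),  pair(B, pair(wrap(pair(2, true)), p(wrap(pair(2, true)), wrap(pair(2, true))))) = pair(true, S).
Decompose p/2: pair(wrap(true), pair(B, Z)) = Y,  Z = p(node(B, true, B), wrap(B)).
Bind Y := pair(wrap(true), pair(B, Z)); no other remaining equation mentions Y.
Bind Z := p(node(B, true, B), wrap(B)); no other remaining equation mentions Z. Substituting into the earlier binding gives Y := pair(wrap(true), pair(B, p(node(B, true, B), wrap(B)))).
Delete trivial equation wrap(wrap(unit)) = wrap(wrap(unit)).
Decompose pair/2: B = true,  pair(wrap(pair(2, true)), p(wrap(pair(2, true)), wrap(pair(2, true)))) = S.
Bind B := true; no other remaining equation mentions B. Substituting into the earlier bindings gives Y := pair(wrap(true), pair(true, p(node(true, true, true), wrap(true)))), Z := p(node(true, true, true), wrap(true)).
Bind S := pair(wrap(pair(2, true)), p(wrap(pair(2, true)), wrap(pair(2, true)))). Substituting into the earlier binding gives Y2 := p(2, pair(wrap(pair(2, true)), p(wrap(pair(2, true)), wrap(pair(2, true))))).
MGU = { M := pair(wrap(pair(2, true)), p(wrap(pair(2, true)), wrap(pair(2, true)))), W := wrap(pair(2, true)), Y2 := p(2, pair(wrap(pair(2, true)), p(wrap(pair(2, true)), wrap(pair(2, true))))), Y := pair(wrap(true), pair(true, p(node(true, true, true), wrap(true)))), Z := p(node(true, true, true), wrap(true)), B := true, S := pair(wrap(pair(2, true)), p(wrap(pair(2, true)), wrap(pair(2, true)))) }, so M := pair(wrap(pair(2, true)), p(wrap(pair(2, true)), wrap(pair(2, true)))).

pair(wrap(pair(2, true)), p(wrap(pair(2, true)), wrap(pair(2, true))))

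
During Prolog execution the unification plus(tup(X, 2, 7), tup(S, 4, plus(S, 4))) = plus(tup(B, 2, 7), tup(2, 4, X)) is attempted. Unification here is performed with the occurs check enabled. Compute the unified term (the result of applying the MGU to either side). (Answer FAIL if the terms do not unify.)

Decompose plus/2: tup(X, 2, 7) = tup(B, 2, 7),  tup(S, 4, plus(S, 4)) = tup(2, 4, X).
Decompose tup/3: X = B,  2 = 2,  7 = 7.
Bind X := B; substituting into the one remaining equation that mentions X gives: tup(S, 4, plus(S, 4)) = tup(2, 4, B).
Delete trivial equation 2 = 2.
Delete trivial equation 7 = 7.
Decompose tup/3: S = 2,  4 = 4,  plus(S, 4) = B.
Bind S := 2; substituting into the one remaining equation that mentions S gives: plus(2, 4) = B.
Delete trivial equation 4 = 4.
Bind B := plus(2, 4). Substituting into the earlier binding gives X := plus(2, 4).
Applying the MGU to either side gives plus(tup(plus(2, 4), 2, 7), tup(2, 4, plus(2, 4))).

plus(tup(plus(2, 4), 2, 7), tup(2, 4, plus(2, 4)))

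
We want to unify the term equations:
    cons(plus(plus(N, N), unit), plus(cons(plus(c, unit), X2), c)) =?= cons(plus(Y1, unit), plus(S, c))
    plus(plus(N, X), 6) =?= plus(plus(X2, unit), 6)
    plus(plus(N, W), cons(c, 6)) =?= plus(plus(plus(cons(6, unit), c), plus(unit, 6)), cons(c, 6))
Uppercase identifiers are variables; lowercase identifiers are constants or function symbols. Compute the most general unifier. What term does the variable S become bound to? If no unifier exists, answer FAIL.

cons(plus(c, unit), plus(cons(6, unit), c))

Decompose cons/2: plus(plus(N, N), unit) =?= plus(Y1, unit),  plus(cons(plus(c, unit), X2), c) =?= plus(S, c).
Decompose plus/2: plus(N, N) =?= Y1,  unit =?= unit.
Bind Y1 := plus(N, N); no other remaining equation mentions Y1.
Delete trivial equation unit =?= unit.
Decompose plus/2: cons(plus(c, unit), X2) =?= S,  c =?= c.
Bind S := cons(plus(c, unit), X2); no other remaining equation mentions S.
Delete trivial equation c =?= c.
Decompose plus/2: plus(N, X) =?= plus(X2, unit),  6 =?= 6.
Decompose plus/2: N =?= X2,  X =?= unit.
Bind N := X2; substituting into the one remaining equation that mentions N gives: plus(plus(X2, W), cons(c, 6)) =?= plus(plus(plus(cons(6, unit), c), plus(unit, 6)), cons(c, 6)). Substituting into the earlier binding gives Y1 := plus(X2, X2).
Bind X := unit; no other remaining equation mentions X.
Delete trivial equation 6 =?= 6.
Decompose plus/2: plus(X2, W) =?= plus(plus(cons(6, unit), c), plus(unit, 6)),  cons(c, 6) =?= cons(c, 6).
Decompose plus/2: X2 =?= plus(cons(6, unit), c),  W =?= plus(unit, 6).
Bind X2 := plus(cons(6, unit), c); no other remaining equation mentions X2. Substituting into the earlier bindings gives Y1 := plus(plus(cons(6, unit), c), plus(cons(6, unit), c)), S := cons(plus(c, unit), plus(cons(6, unit), c)), N := plus(cons(6, unit), c).
Bind W := plus(unit, 6); no other remaining equation mentions W.
Delete trivial equation cons(c, 6) =?= cons(c, 6).
MGU = { Y1 -> plus(plus(cons(6, unit), c), plus(cons(6, unit), c)), S -> cons(plus(c, unit), plus(cons(6, unit), c)), N -> plus(cons(6, unit), c), X -> unit, X2 -> plus(cons(6, unit), c), W -> plus(unit, 6) }, so S -> cons(plus(c, unit), plus(cons(6, unit), c)).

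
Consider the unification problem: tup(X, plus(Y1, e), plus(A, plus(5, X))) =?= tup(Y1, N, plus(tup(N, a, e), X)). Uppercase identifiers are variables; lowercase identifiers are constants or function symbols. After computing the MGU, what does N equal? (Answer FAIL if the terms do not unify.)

FAIL

Decompose tup/3: X =?= Y1,  plus(Y1, e) =?= N,  plus(A, plus(5, X)) =?= plus(tup(N, a, e), X).
Bind X := Y1; substituting into the one remaining equation that mentions X gives: plus(A, plus(5, Y1)) =?= plus(tup(N, a, e), Y1).
Bind N := plus(Y1, e); substituting into the remaining equation gives: plus(A, plus(5, Y1)) =?= plus(tup(plus(Y1, e), a, e), Y1).
Decompose plus/2: A =?= tup(plus(Y1, e), a, e),  plus(5, Y1) =?= Y1.
Bind A := tup(plus(Y1, e), a, e); no other remaining equation mentions A.
Occurs check fails: Y1 occurs in plus(5, Y1); the equation Y1 =?= plus(5, Y1) has no finite solution.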